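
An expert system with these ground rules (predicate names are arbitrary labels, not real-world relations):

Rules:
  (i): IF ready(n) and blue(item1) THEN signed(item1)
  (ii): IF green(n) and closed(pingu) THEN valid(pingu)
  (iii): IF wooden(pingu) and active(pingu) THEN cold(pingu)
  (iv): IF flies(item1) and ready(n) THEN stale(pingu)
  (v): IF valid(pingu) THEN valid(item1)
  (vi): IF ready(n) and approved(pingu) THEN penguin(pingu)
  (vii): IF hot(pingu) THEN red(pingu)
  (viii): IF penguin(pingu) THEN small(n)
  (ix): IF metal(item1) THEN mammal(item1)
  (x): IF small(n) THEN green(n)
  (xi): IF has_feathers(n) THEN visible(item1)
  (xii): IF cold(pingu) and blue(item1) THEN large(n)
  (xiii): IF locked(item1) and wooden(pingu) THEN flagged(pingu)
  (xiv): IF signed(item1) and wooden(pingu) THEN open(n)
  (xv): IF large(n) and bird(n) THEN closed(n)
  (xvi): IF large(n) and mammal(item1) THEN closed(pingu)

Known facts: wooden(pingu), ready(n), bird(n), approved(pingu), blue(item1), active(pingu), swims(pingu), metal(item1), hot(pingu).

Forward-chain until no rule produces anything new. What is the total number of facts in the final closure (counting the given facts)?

22

[1] (i) [IF ready(n) and blue(item1) THEN signed(item1)]; (iii) [IF wooden(pingu) and active(pingu) THEN cold(pingu)]; (vi) [IF ready(n) and approved(pingu) THEN penguin(pingu)]; (vii) [IF hot(pingu) THEN red(pingu)]; (ix) [IF metal(item1) THEN mammal(item1)]. ⇒ new: signed(item1), cold(pingu), penguin(pingu), red(pingu), mammal(item1).
[2] (viii) [IF penguin(pingu) THEN small(n)]; (xii) [IF cold(pingu) and blue(item1) THEN large(n)]; (xiv) [IF signed(item1) and wooden(pingu) THEN open(n)]. ⇒ new: small(n), large(n), open(n).
[3] (x) [IF small(n) THEN green(n)]; (xv) [IF large(n) and bird(n) THEN closed(n)]; (xvi) [IF large(n) and mammal(item1) THEN closed(pingu)]. ⇒ new: green(n), closed(n), closed(pingu).
[4] (ii) [IF green(n) and closed(pingu) THEN valid(pingu)]. ⇒ new: valid(pingu).
[5] (v) [IF valid(pingu) THEN valid(item1)]. ⇒ new: valid(item1).
Closure: {active(pingu), approved(pingu), bird(n), blue(item1), closed(n), closed(pingu), cold(pingu), green(n), hot(pingu), large(n), mammal(item1), metal(item1), open(n), penguin(pingu), ready(n), red(pingu), signed(item1), small(n), swims(pingu), valid(item1), valid(pingu), wooden(pingu)} — 22 facts.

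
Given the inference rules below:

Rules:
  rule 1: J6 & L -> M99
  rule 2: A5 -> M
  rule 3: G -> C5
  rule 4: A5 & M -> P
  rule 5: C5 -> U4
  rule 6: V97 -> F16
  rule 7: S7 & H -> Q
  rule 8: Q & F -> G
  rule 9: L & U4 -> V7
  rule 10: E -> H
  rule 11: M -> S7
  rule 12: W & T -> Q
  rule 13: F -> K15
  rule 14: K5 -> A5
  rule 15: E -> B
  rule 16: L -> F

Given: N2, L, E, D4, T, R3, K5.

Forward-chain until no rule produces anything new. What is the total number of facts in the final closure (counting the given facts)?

[1] rule 10 [E -> H]; rule 14 [K5 -> A5]; rule 15 [E -> B]; rule 16 [L -> F]. ⇒ new: H, A5, B, F.
[2] rule 2 [A5 -> M]; rule 13 [F -> K15]. ⇒ new: M, K15.
[3] rule 4 [A5 & M -> P]; rule 11 [M -> S7]. ⇒ new: P, S7.
[4] rule 7 [S7 & H -> Q]. ⇒ new: Q.
[5] rule 8 [Q & F -> G]. ⇒ new: G.
[6] rule 3 [G -> C5]. ⇒ new: C5.
[7] rule 5 [C5 -> U4]. ⇒ new: U4.
[8] rule 9 [L & U4 -> V7]. ⇒ new: V7.
Closure: {A5, B, C5, D4, E, F, G, H, K15, K5, L, M, N2, P, Q, R3, S7, T, U4, V7} — 20 facts.

20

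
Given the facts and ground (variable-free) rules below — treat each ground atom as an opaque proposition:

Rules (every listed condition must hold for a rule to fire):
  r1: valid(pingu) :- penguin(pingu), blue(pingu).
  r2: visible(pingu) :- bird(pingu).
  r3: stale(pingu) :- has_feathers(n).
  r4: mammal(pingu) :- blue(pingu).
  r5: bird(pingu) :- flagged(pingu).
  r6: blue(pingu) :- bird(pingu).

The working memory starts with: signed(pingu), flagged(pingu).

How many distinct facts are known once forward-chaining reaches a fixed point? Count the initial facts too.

6

Round 1: r5 [bird(pingu) :- flagged(pingu).]. Adds bird(pingu).
Round 2: r2 [visible(pingu) :- bird(pingu).]; r6 [blue(pingu) :- bird(pingu).]. Adds visible(pingu), blue(pingu).
Round 3: r4 [mammal(pingu) :- blue(pingu).]. Adds mammal(pingu).
Closure: {bird(pingu), blue(pingu), flagged(pingu), mammal(pingu), signed(pingu), visible(pingu)} — 6 facts.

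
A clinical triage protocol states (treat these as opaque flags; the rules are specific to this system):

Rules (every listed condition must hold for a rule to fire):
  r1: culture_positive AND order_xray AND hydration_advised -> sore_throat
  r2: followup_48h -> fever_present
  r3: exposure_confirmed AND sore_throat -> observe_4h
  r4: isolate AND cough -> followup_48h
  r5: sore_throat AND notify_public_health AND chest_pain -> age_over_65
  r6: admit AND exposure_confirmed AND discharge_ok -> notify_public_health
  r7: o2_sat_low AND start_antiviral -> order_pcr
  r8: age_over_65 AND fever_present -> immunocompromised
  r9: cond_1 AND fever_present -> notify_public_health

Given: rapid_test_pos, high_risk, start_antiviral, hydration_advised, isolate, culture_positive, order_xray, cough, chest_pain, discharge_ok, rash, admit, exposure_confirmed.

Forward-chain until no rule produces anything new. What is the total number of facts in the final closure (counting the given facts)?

Round 1 fires r1, r4, r6, giving sore_throat, followup_48h, notify_public_health.
Round 2 fires r2, r3, r5, giving fever_present, observe_4h, age_over_65.
Round 3 fires r8, giving immunocompromised.
Closure: {admit, age_over_65, chest_pain, cough, culture_positive, discharge_ok, exposure_confirmed, fever_present, followup_48h, high_risk, hydration_advised, immunocompromised, isolate, notify_public_health, observe_4h, order_xray, rapid_test_pos, rash, sore_throat, start_antiviral} — 20 facts.

20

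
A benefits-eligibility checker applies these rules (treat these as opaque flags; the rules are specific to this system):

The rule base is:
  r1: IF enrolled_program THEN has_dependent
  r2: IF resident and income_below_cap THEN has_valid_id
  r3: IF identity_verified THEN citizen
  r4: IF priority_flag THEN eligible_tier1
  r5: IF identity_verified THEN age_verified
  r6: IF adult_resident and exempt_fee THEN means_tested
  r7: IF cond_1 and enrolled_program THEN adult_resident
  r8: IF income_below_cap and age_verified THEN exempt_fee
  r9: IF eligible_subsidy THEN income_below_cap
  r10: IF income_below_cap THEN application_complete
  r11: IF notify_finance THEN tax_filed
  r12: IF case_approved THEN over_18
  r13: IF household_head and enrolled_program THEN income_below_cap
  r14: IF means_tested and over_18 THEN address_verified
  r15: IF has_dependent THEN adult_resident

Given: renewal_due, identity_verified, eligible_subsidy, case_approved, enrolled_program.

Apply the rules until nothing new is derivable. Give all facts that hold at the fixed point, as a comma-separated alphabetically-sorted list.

address_verified, adult_resident, age_verified, application_complete, case_approved, citizen, eligible_subsidy, enrolled_program, exempt_fee, has_dependent, identity_verified, income_below_cap, means_tested, over_18, renewal_due

Round 1: r1 [IF enrolled_program THEN has_dependent]; r3 [IF identity_verified THEN citizen]; r5 [IF identity_verified THEN age_verified]; r9 [IF eligible_subsidy THEN income_below_cap]; r12 [IF case_approved THEN over_18]. New: has_dependent, citizen, age_verified, income_below_cap, over_18.
Round 2: r8 [IF income_below_cap and age_verified THEN exempt_fee]; r10 [IF income_below_cap THEN application_complete]; r15 [IF has_dependent THEN adult_resident]. New: exempt_fee, application_complete, adult_resident.
Round 3: r6 [IF adult_resident and exempt_fee THEN means_tested]. New: means_tested.
Round 4: r14 [IF means_tested and over_18 THEN address_verified]. New: address_verified.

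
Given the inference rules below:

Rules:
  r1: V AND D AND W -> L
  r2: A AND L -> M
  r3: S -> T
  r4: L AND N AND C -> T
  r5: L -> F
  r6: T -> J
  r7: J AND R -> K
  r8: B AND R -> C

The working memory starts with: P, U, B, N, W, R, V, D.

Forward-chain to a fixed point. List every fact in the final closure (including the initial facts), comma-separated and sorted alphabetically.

B, C, D, F, J, K, L, N, P, R, T, U, V, W

Round 1 fires r1, r8, giving L, C.
Round 2 fires r4, r5, giving T, F.
Round 3 fires r6, giving J.
Round 4 fires r7, giving K.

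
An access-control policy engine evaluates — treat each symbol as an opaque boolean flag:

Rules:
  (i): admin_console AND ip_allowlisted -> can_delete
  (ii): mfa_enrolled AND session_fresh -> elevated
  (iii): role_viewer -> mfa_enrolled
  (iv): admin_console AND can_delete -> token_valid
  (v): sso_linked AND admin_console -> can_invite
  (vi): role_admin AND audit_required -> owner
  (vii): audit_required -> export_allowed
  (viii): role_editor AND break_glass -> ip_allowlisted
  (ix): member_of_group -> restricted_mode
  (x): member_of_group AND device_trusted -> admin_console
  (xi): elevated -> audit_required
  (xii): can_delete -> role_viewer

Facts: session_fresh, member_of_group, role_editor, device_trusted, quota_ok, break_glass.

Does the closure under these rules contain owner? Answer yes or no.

no

Round 1 fires (viii), (ix), (x), giving ip_allowlisted, restricted_mode, admin_console.
Round 2 fires (i), giving can_delete.
Round 3 fires (iv), (xii), giving token_valid, role_viewer.
Round 4 fires (iii), giving mfa_enrolled.
Round 5 fires (ii), giving elevated.
Round 6 fires (xi), giving audit_required.
Round 7 fires (vii), giving export_allowed.
Fixed point reached. owner is concluded only by (vi); (vi) needs role_admin (never derived).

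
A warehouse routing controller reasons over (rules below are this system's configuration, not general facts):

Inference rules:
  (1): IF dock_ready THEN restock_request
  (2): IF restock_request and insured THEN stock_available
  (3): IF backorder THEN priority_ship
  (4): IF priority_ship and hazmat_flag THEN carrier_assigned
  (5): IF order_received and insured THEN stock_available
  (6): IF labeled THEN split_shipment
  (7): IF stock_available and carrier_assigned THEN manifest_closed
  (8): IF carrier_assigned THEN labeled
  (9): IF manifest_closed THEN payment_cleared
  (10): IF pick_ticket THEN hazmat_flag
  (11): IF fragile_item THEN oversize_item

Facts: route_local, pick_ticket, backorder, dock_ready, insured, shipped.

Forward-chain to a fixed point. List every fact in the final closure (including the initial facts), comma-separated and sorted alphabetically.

backorder, carrier_assigned, dock_ready, hazmat_flag, insured, labeled, manifest_closed, payment_cleared, pick_ticket, priority_ship, restock_request, route_local, shipped, split_shipment, stock_available

Round 1 — (1), (3), (10), derive restock_request, priority_ship, hazmat_flag.
Round 2 — (2), (4), derive stock_available, carrier_assigned.
Round 3 — (7), (8), derive manifest_closed, labeled.
Round 4 — (6), (9), derive split_shipment, payment_cleared.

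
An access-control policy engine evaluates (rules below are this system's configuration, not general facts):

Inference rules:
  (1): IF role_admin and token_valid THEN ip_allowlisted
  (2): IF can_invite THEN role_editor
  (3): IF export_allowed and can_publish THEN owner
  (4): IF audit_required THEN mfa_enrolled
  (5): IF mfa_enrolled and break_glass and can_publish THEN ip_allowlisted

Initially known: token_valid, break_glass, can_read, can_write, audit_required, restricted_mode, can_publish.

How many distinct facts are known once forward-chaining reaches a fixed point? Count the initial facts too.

[1] (4) [IF audit_required THEN mfa_enrolled]. ⇒ new: mfa_enrolled.
[2] (5) [IF mfa_enrolled and break_glass and can_publish THEN ip_allowlisted]. ⇒ new: ip_allowlisted.
Closure: {audit_required, break_glass, can_publish, can_read, can_write, ip_allowlisted, mfa_enrolled, restricted_mode, token_valid} — 9 facts.

9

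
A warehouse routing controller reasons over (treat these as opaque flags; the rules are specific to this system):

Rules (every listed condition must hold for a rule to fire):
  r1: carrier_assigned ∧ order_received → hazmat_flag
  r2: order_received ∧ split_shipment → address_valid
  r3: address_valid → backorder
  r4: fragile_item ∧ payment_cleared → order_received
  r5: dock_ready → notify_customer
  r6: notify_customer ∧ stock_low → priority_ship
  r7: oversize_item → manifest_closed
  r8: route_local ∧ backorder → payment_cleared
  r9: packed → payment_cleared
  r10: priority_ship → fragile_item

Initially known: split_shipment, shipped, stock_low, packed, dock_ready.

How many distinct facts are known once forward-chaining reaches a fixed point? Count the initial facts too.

12

Round 1: r5 [dock_ready → notify_customer]; r9 [packed → payment_cleared]. New: notify_customer, payment_cleared.
Round 2: r6 [notify_customer ∧ stock_low → priority_ship]. New: priority_ship.
Round 3: r10 [priority_ship → fragile_item]. New: fragile_item.
Round 4: r4 [fragile_item ∧ payment_cleared → order_received]. New: order_received.
Round 5: r2 [order_received ∧ split_shipment → address_valid]. New: address_valid.
Round 6: r3 [address_valid → backorder]. New: backorder.
Closure: {address_valid, backorder, dock_ready, fragile_item, notify_customer, order_received, packed, payment_cleared, priority_ship, shipped, split_shipment, stock_low} — 12 facts.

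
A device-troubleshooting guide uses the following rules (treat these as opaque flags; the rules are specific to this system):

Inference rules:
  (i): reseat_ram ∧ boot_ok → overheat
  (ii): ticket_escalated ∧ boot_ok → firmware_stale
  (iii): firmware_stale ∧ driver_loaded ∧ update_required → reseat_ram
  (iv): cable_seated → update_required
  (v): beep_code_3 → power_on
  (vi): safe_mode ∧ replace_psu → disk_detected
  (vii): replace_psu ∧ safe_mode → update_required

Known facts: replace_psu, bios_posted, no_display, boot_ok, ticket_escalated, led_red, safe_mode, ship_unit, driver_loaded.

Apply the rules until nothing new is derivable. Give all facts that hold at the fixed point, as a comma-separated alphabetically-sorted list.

Round 1 — (ii), (vi), (vii), derive firmware_stale, disk_detected, update_required.
Round 2 — (iii), derive reseat_ram.
Round 3 — (i), derive overheat.

bios_posted, boot_ok, disk_detected, driver_loaded, firmware_stale, led_red, no_display, overheat, replace_psu, reseat_ram, safe_mode, ship_unit, ticket_escalated, update_required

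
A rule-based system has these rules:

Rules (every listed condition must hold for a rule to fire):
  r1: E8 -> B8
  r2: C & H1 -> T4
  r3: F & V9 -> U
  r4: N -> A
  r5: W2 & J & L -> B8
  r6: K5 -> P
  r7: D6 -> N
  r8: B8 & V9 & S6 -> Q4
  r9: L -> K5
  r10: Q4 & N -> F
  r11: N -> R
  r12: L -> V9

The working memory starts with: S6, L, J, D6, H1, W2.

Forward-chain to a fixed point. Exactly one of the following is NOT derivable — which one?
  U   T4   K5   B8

T4

Round 1: r5 [W2 & J & L -> B8]; r7 [D6 -> N]; r9 [L -> K5]; r12 [L -> V9]. Adds B8, N, K5, V9.
Round 2: r4 [N -> A]; r6 [K5 -> P]; r8 [B8 & V9 & S6 -> Q4]; r11 [N -> R]. Adds A, P, Q4, R.
Round 3: r10 [Q4 & N -> F]. Adds F.
Round 4: r3 [F & V9 -> U]. Adds U.
Derived: K5 (round 1), B8 (round 1), U (round 4). T4 never appears in any round.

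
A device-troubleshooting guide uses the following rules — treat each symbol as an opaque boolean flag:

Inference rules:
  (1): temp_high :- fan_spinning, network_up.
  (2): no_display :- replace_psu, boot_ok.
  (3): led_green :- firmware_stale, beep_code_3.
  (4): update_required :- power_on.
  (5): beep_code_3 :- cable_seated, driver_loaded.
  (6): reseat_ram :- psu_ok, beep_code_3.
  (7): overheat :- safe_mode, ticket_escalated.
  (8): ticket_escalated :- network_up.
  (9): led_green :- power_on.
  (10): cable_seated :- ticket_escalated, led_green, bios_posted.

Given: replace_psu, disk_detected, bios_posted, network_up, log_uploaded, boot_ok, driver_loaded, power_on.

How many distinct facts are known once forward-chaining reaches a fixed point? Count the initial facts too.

14

Round 1: (2) [no_display :- replace_psu, boot_ok.]; (4) [update_required :- power_on.]; (8) [ticket_escalated :- network_up.]; (9) [led_green :- power_on.]. New: no_display, update_required, ticket_escalated, led_green.
Round 2: (10) [cable_seated :- ticket_escalated, led_green, bios_posted.]. New: cable_seated.
Round 3: (5) [beep_code_3 :- cable_seated, driver_loaded.]. New: beep_code_3.
Closure: {beep_code_3, bios_posted, boot_ok, cable_seated, disk_detected, driver_loaded, led_green, log_uploaded, network_up, no_display, power_on, replace_psu, ticket_escalated, update_required} — 14 facts.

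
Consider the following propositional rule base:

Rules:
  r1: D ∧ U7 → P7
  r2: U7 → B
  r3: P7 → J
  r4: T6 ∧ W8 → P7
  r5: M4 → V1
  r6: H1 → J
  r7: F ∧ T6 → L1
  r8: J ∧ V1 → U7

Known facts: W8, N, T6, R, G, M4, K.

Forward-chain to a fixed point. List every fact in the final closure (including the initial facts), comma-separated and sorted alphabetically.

Round 1 fires r4, r5, giving P7, V1.
Round 2 fires r3, giving J.
Round 3 fires r8, giving U7.
Round 4 fires r2, giving B.

B, G, J, K, M4, N, P7, R, T6, U7, V1, W8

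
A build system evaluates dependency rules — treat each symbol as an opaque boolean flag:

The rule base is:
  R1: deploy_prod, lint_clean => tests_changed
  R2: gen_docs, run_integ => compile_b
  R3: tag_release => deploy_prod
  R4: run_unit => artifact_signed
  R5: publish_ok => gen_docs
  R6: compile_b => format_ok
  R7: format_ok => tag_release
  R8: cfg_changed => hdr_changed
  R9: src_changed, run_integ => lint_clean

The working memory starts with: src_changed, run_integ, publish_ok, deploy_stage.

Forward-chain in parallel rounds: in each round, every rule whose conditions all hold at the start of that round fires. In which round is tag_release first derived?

4

Round 1: R5 [publish_ok => gen_docs]; R9 [src_changed, run_integ => lint_clean]. New: gen_docs, lint_clean.
Round 2: R2 [gen_docs, run_integ => compile_b]. New: compile_b.
Round 3: R6 [compile_b => format_ok]. New: format_ok.
Round 4: R7 [format_ok => tag_release]. New: tag_release.
tag_release first appears in round 4.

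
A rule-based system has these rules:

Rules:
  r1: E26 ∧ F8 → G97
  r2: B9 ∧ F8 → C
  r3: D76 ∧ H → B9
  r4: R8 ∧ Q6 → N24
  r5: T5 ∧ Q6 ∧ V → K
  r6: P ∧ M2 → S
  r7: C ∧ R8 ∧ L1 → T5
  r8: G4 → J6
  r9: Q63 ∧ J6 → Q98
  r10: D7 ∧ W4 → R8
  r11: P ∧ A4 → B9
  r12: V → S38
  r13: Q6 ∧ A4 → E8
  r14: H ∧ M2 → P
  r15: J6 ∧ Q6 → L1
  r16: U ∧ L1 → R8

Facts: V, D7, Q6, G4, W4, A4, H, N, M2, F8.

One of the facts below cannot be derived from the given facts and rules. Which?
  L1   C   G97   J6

Round 1 fires r8, r10, r12, r13, r14, giving J6, R8, S38, E8, P.
Round 2 fires r4, r6, r11, r15, giving N24, S, B9, L1.
Round 3 fires r2, giving C.
Round 4 fires r7, giving T5.
Round 5 fires r5, giving K.
Derived: C (round 3), J6 (round 1), L1 (round 2). G97 never appears in any round.

G97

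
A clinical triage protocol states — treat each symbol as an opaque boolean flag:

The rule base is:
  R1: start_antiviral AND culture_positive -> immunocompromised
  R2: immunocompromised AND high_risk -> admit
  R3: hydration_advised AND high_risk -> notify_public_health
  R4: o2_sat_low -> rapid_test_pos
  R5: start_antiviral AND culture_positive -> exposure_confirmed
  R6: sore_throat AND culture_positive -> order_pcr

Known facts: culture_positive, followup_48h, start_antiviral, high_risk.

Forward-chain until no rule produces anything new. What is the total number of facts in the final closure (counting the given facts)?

Round 1 — R1, R5, derive immunocompromised, exposure_confirmed.
Round 2 — R2, derive admit.
Closure: {admit, culture_positive, exposure_confirmed, followup_48h, high_risk, immunocompromised, start_antiviral} — 7 facts.

7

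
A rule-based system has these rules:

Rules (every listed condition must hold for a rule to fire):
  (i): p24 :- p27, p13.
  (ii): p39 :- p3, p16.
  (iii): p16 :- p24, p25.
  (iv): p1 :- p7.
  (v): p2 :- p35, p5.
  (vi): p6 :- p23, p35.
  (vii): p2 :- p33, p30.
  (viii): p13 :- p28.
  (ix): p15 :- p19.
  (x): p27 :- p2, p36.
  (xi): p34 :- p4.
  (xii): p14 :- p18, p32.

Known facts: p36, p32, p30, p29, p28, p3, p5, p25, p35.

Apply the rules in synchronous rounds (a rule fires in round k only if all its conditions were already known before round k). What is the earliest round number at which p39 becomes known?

Round 1 — (v), (viii), derive p2, p13.
Round 2 — (x), derive p27.
Round 3 — (i), derive p24.
Round 4 — (iii), derive p16.
Round 5 — (ii), derive p39.
p39 first appears in round 5.

5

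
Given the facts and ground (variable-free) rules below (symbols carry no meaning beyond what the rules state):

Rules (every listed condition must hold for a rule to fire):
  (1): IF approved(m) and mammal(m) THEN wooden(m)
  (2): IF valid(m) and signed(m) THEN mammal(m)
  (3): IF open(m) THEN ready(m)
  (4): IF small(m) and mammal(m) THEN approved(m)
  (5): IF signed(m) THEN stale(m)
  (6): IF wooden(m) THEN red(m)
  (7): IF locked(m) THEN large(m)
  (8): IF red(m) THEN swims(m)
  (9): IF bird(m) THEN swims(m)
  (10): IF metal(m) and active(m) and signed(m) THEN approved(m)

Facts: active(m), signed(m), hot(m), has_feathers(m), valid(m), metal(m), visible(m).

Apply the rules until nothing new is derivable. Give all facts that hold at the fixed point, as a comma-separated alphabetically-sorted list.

[1] (2) [IF valid(m) and signed(m) THEN mammal(m)]; (5) [IF signed(m) THEN stale(m)]; (10) [IF metal(m) and active(m) and signed(m) THEN approved(m)]. ⇒ new: mammal(m), stale(m), approved(m).
[2] (1) [IF approved(m) and mammal(m) THEN wooden(m)]. ⇒ new: wooden(m).
[3] (6) [IF wooden(m) THEN red(m)]. ⇒ new: red(m).
[4] (8) [IF red(m) THEN swims(m)]. ⇒ new: swims(m).

active(m), approved(m), has_feathers(m), hot(m), mammal(m), metal(m), red(m), signed(m), stale(m), swims(m), valid(m), visible(m), wooden(m)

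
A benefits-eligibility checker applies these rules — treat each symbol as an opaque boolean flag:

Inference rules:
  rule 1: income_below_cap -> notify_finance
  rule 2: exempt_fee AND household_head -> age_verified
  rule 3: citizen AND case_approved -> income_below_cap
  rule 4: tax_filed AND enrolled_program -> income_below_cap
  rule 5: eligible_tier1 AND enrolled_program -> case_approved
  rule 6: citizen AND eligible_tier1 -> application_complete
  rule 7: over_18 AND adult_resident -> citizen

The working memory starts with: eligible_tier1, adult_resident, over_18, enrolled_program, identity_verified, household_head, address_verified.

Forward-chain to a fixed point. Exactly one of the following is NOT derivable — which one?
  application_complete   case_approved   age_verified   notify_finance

Round 1: rule 5 [eligible_tier1 AND enrolled_program -> case_approved]; rule 7 [over_18 AND adult_resident -> citizen]. New: case_approved, citizen.
Round 2: rule 3 [citizen AND case_approved -> income_below_cap]; rule 6 [citizen AND eligible_tier1 -> application_complete]. New: income_below_cap, application_complete.
Round 3: rule 1 [income_below_cap -> notify_finance]. New: notify_finance.
Derived: application_complete (round 2), case_approved (round 1), notify_finance (round 3). age_verified never appears in any round.

age_verified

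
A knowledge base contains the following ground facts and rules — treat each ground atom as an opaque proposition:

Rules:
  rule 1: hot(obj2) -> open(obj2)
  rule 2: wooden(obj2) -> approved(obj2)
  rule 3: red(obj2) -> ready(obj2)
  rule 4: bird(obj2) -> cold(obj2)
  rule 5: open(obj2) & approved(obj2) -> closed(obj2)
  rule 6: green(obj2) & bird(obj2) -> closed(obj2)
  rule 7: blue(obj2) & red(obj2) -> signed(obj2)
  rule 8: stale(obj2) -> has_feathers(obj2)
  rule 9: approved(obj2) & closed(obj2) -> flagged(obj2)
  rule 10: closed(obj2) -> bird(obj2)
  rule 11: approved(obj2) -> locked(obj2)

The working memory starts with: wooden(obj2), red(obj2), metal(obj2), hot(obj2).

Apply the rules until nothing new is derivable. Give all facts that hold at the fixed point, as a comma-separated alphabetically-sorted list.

approved(obj2), bird(obj2), closed(obj2), cold(obj2), flagged(obj2), hot(obj2), locked(obj2), metal(obj2), open(obj2), ready(obj2), red(obj2), wooden(obj2)

Round 1: rule 1 [hot(obj2) -> open(obj2)]; rule 2 [wooden(obj2) -> approved(obj2)]; rule 3 [red(obj2) -> ready(obj2)]. New: open(obj2), approved(obj2), ready(obj2).
Round 2: rule 5 [open(obj2) & approved(obj2) -> closed(obj2)]; rule 11 [approved(obj2) -> locked(obj2)]. New: closed(obj2), locked(obj2).
Round 3: rule 9 [approved(obj2) & closed(obj2) -> flagged(obj2)]; rule 10 [closed(obj2) -> bird(obj2)]. New: flagged(obj2), bird(obj2).
Round 4: rule 4 [bird(obj2) -> cold(obj2)]. New: cold(obj2).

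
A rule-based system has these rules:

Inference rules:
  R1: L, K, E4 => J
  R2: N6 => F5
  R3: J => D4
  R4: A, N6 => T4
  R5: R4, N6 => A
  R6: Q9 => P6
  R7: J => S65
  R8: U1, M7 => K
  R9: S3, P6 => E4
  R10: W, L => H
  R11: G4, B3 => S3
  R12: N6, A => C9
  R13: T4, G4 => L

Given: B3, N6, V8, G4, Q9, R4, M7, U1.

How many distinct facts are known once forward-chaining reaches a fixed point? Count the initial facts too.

[1] R2 [N6 => F5]; R5 [R4, N6 => A]; R6 [Q9 => P6]; R8 [U1, M7 => K]; R11 [G4, B3 => S3]. ⇒ new: F5, A, P6, K, S3.
[2] R4 [A, N6 => T4]; R9 [S3, P6 => E4]; R12 [N6, A => C9]. ⇒ new: T4, E4, C9.
[3] R13 [T4, G4 => L]. ⇒ new: L.
[4] R1 [L, K, E4 => J]. ⇒ new: J.
[5] R3 [J => D4]; R7 [J => S65]. ⇒ new: D4, S65.
Closure: {A, B3, C9, D4, E4, F5, G4, J, K, L, M7, N6, P6, Q9, R4, S3, S65, T4, U1, V8} — 20 facts.

20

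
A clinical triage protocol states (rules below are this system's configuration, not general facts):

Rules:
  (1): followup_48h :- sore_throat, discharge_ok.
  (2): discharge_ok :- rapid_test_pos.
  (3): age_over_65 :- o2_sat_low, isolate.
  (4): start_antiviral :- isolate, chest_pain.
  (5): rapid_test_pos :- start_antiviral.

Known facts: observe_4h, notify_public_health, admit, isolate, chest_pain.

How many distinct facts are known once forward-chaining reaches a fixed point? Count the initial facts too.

8

Round 1: (4) [start_antiviral :- isolate, chest_pain.]. Adds start_antiviral.
Round 2: (5) [rapid_test_pos :- start_antiviral.]. Adds rapid_test_pos.
Round 3: (2) [discharge_ok :- rapid_test_pos.]. Adds discharge_ok.
Closure: {admit, chest_pain, discharge_ok, isolate, notify_public_health, observe_4h, rapid_test_pos, start_antiviral} — 8 facts.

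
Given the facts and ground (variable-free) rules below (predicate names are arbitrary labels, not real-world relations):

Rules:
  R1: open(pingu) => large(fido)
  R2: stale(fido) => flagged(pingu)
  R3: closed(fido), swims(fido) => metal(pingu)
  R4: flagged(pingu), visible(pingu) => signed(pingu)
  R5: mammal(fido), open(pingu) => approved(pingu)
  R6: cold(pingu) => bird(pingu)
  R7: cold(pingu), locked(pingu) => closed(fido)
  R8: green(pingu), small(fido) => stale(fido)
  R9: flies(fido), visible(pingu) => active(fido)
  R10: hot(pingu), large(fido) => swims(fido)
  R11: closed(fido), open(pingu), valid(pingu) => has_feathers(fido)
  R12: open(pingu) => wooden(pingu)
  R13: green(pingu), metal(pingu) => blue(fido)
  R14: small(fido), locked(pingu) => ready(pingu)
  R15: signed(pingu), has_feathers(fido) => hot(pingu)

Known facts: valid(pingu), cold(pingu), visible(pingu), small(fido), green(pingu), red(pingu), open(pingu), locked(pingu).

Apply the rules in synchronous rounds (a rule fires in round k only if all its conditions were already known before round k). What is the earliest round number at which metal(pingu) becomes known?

6

Round 1 — R1, R6, R7, R8, R12, R14, derive large(fido), bird(pingu), closed(fido), stale(fido), wooden(pingu), ready(pingu).
Round 2 — R2, R11, derive flagged(pingu), has_feathers(fido).
Round 3 — R4, derive signed(pingu).
Round 4 — R15, derive hot(pingu).
Round 5 — R10, derive swims(fido).
Round 6 — R3, derive metal(pingu).
metal(pingu) first appears in round 6.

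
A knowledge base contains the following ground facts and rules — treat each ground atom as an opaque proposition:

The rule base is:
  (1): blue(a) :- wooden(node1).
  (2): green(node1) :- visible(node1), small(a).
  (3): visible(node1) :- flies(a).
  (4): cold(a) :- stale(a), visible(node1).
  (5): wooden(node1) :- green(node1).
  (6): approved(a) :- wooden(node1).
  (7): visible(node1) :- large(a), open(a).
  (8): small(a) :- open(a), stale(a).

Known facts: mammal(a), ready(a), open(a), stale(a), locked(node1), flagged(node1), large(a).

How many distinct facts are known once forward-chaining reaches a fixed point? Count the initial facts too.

14

[1] (7) [visible(node1) :- large(a), open(a).]; (8) [small(a) :- open(a), stale(a).]. ⇒ new: visible(node1), small(a).
[2] (2) [green(node1) :- visible(node1), small(a).]; (4) [cold(a) :- stale(a), visible(node1).]. ⇒ new: green(node1), cold(a).
[3] (5) [wooden(node1) :- green(node1).]. ⇒ new: wooden(node1).
[4] (1) [blue(a) :- wooden(node1).]; (6) [approved(a) :- wooden(node1).]. ⇒ new: blue(a), approved(a).
Closure: {approved(a), blue(a), cold(a), flagged(node1), green(node1), large(a), locked(node1), mammal(a), open(a), ready(a), small(a), stale(a), visible(node1), wooden(node1)} — 14 facts.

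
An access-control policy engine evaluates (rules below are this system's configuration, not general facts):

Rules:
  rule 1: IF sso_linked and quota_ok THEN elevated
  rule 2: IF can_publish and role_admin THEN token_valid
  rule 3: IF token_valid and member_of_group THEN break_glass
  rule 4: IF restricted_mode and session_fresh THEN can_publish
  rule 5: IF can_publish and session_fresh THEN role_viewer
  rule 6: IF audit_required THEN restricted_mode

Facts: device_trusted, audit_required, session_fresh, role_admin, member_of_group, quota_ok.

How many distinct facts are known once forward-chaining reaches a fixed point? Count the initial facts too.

Round 1 — rule 6, derive restricted_mode.
Round 2 — rule 4, derive can_publish.
Round 3 — rule 2, rule 5, derive token_valid, role_viewer.
Round 4 — rule 3, derive break_glass.
Closure: {audit_required, break_glass, can_publish, device_trusted, member_of_group, quota_ok, restricted_mode, role_admin, role_viewer, session_fresh, token_valid} — 11 facts.

11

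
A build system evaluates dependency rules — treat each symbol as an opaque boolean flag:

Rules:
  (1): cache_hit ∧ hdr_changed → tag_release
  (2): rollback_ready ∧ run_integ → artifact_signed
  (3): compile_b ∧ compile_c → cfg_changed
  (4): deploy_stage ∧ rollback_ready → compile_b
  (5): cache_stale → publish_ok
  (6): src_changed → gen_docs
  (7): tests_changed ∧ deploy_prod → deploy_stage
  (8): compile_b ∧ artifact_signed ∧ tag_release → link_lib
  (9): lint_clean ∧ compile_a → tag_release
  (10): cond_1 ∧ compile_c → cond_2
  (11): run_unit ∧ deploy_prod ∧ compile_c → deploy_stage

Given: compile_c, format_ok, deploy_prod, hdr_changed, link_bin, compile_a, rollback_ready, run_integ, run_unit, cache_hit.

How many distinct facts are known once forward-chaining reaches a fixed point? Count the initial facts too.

16

Round 1: (1) [cache_hit ∧ hdr_changed → tag_release]; (2) [rollback_ready ∧ run_integ → artifact_signed]; (11) [run_unit ∧ deploy_prod ∧ compile_c → deploy_stage]. Adds tag_release, artifact_signed, deploy_stage.
Round 2: (4) [deploy_stage ∧ rollback_ready → compile_b]. Adds compile_b.
Round 3: (3) [compile_b ∧ compile_c → cfg_changed]; (8) [compile_b ∧ artifact_signed ∧ tag_release → link_lib]. Adds cfg_changed, link_lib.
Closure: {artifact_signed, cache_hit, cfg_changed, compile_a, compile_b, compile_c, deploy_prod, deploy_stage, format_ok, hdr_changed, link_bin, link_lib, rollback_ready, run_integ, run_unit, tag_release} — 16 facts.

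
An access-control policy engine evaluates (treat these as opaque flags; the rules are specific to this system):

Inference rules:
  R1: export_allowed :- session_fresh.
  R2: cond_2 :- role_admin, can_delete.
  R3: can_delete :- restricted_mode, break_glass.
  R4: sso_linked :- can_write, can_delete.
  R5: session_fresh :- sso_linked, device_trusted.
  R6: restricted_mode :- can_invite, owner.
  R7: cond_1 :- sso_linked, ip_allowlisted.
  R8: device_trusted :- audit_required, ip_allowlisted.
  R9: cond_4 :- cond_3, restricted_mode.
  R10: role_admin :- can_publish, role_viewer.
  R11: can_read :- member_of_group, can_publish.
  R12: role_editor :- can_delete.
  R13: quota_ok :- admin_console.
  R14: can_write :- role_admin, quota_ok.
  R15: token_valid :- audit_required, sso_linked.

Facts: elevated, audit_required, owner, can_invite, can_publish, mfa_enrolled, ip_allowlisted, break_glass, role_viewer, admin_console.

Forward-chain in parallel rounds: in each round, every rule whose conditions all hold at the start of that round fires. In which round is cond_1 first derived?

Round 1 — R6, R8, R10, R13, derive restricted_mode, device_trusted, role_admin, quota_ok.
Round 2 — R3, R14, derive can_delete, can_write.
Round 3 — R2, R4, R12, derive cond_2, sso_linked, role_editor.
Round 4 — R5, R7, R15, derive session_fresh, cond_1, token_valid.
cond_1 first appears in round 4.

4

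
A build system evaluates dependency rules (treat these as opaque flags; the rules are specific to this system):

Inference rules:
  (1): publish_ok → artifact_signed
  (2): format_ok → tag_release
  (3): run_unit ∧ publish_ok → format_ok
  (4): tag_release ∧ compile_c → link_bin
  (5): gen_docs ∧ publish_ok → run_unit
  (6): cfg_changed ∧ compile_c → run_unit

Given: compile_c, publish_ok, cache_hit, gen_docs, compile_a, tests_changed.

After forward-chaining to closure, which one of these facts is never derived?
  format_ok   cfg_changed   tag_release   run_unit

Round 1: (1) [publish_ok → artifact_signed]; (5) [gen_docs ∧ publish_ok → run_unit]. Adds artifact_signed, run_unit.
Round 2: (3) [run_unit ∧ publish_ok → format_ok]. Adds format_ok.
Round 3: (2) [format_ok → tag_release]. Adds tag_release.
Round 4: (4) [tag_release ∧ compile_c → link_bin]. Adds link_bin.
Derived: format_ok (round 2), tag_release (round 3), run_unit (round 1). cfg_changed never appears in any round.

cfg_changed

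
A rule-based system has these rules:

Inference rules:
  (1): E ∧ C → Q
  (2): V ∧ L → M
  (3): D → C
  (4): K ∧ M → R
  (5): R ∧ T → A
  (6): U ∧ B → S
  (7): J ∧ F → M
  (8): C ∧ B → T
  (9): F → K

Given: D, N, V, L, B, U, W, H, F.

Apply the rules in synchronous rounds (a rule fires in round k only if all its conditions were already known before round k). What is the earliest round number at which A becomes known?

3

Round 1 — (2), (3), (6), (9), derive M, C, S, K.
Round 2 — (4), (8), derive R, T.
Round 3 — (5), derive A.
A first appears in round 3.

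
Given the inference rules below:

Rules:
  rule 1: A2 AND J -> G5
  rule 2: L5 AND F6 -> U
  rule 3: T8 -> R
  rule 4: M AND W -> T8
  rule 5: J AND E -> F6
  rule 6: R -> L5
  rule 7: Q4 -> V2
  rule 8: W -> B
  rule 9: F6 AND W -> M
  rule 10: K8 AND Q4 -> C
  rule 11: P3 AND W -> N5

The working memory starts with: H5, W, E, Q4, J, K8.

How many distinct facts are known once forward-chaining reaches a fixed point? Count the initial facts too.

Round 1: rule 5 [J AND E -> F6]; rule 7 [Q4 -> V2]; rule 8 [W -> B]; rule 10 [K8 AND Q4 -> C]. Adds F6, V2, B, C.
Round 2: rule 9 [F6 AND W -> M]. Adds M.
Round 3: rule 4 [M AND W -> T8]. Adds T8.
Round 4: rule 3 [T8 -> R]. Adds R.
Round 5: rule 6 [R -> L5]. Adds L5.
Round 6: rule 2 [L5 AND F6 -> U]. Adds U.
Closure: {B, C, E, F6, H5, J, K8, L5, M, Q4, R, T8, U, V2, W} — 15 facts.

15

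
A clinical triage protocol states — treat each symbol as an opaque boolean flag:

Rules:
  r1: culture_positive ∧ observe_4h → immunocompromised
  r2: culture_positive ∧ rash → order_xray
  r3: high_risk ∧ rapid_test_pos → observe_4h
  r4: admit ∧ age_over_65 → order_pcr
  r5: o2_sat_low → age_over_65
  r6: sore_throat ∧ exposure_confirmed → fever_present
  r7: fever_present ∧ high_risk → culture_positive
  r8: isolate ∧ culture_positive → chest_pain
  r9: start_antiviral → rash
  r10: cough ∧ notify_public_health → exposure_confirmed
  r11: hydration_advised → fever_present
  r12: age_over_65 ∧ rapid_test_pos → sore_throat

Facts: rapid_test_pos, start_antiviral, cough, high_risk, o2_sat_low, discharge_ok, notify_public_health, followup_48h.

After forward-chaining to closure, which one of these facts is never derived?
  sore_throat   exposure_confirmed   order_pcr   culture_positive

order_pcr

Round 1 — r3, r5, r9, r10, derive observe_4h, age_over_65, rash, exposure_confirmed.
Round 2 — r12, derive sore_throat.
Round 3 — r6, derive fever_present.
Round 4 — r7, derive culture_positive.
Round 5 — r1, r2, derive immunocompromised, order_xray.
Derived: sore_throat (round 2), exposure_confirmed (round 1), culture_positive (round 4). order_pcr never appears in any round.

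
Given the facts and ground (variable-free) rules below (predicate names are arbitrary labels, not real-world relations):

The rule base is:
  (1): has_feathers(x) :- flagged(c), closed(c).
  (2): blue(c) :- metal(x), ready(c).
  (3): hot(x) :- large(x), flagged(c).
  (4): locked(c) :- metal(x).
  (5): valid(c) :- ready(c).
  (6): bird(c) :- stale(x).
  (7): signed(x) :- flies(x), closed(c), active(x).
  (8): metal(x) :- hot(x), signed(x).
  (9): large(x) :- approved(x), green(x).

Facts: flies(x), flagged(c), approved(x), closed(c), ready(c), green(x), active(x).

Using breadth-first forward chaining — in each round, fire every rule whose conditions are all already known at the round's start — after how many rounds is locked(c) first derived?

4

Round 1: (1) [has_feathers(x) :- flagged(c), closed(c).]; (5) [valid(c) :- ready(c).]; (7) [signed(x) :- flies(x), closed(c), active(x).]; (9) [large(x) :- approved(x), green(x).]. Adds has_feathers(x), valid(c), signed(x), large(x).
Round 2: (3) [hot(x) :- large(x), flagged(c).]. Adds hot(x).
Round 3: (8) [metal(x) :- hot(x), signed(x).]. Adds metal(x).
Round 4: (2) [blue(c) :- metal(x), ready(c).]; (4) [locked(c) :- metal(x).]. Adds blue(c), locked(c).
locked(c) first appears in round 4.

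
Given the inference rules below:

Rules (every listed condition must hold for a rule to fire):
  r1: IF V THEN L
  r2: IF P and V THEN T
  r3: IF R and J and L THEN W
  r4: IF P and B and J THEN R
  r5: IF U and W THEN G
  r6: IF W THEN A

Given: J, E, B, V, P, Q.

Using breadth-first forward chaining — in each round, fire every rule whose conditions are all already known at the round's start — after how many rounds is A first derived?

3

Round 1: r1 [IF V THEN L]; r2 [IF P and V THEN T]; r4 [IF P and B and J THEN R]. Adds L, T, R.
Round 2: r3 [IF R and J and L THEN W]. Adds W.
Round 3: r6 [IF W THEN A]. Adds A.
A first appears in round 3.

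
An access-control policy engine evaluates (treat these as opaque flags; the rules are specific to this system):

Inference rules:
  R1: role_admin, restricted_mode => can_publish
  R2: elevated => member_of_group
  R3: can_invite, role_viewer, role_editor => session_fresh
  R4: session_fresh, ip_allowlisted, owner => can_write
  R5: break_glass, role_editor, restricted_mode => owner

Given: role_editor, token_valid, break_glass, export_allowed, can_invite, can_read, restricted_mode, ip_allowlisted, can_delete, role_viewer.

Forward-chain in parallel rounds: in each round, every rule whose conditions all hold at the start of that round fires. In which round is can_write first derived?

2

Round 1: R3 [can_invite, role_viewer, role_editor => session_fresh]; R5 [break_glass, role_editor, restricted_mode => owner]. New: session_fresh, owner.
Round 2: R4 [session_fresh, ip_allowlisted, owner => can_write]. New: can_write.
can_write first appears in round 2.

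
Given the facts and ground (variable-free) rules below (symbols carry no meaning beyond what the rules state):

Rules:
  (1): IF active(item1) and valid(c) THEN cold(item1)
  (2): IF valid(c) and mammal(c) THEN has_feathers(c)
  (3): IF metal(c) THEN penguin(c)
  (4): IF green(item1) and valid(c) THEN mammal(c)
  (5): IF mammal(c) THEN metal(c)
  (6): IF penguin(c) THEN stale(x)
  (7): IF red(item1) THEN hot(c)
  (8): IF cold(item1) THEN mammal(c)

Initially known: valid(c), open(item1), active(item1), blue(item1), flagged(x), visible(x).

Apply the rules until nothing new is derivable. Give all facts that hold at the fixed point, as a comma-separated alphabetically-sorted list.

Round 1: (1) [IF active(item1) and valid(c) THEN cold(item1)]. New: cold(item1).
Round 2: (8) [IF cold(item1) THEN mammal(c)]. New: mammal(c).
Round 3: (2) [IF valid(c) and mammal(c) THEN has_feathers(c)]; (5) [IF mammal(c) THEN metal(c)]. New: has_feathers(c), metal(c).
Round 4: (3) [IF metal(c) THEN penguin(c)]. New: penguin(c).
Round 5: (6) [IF penguin(c) THEN stale(x)]. New: stale(x).

active(item1), blue(item1), cold(item1), flagged(x), has_feathers(c), mammal(c), metal(c), open(item1), penguin(c), stale(x), valid(c), visible(x)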